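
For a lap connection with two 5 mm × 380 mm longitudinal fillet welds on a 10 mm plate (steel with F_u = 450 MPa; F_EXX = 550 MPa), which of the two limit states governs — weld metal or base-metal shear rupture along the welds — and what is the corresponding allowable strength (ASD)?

t_e = 0.707 × 5 = 3.535 mm; L = 760 mm.
Weld metal: R_n/Ω = (1/2.0) × 0.6 × 550 × 3.535 × 760 × 10⁻³ = 443.3 kN.
Base metal (shear rupture): R_n/Ω = (1/2.0) × 0.6 × 450 × 10 × 760 × 10⁻³ = 1026 kN.
Governing: weld metal.

R_n/Ω ≈ 443 kN (weld metal governs)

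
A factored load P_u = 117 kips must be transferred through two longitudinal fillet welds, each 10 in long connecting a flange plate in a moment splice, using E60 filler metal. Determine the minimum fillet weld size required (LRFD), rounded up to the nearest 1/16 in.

E60XX → F_EXX = 60 ksi.
Total weld length L = 20 in.
Required throat t_e = P_u / (φ × 0.6 F_EXX × L) = 117 / (0.75 × 0.6 × 60 × 20) = 0.2167 in.
Required leg w = t_e / 0.707 = 0.3065 in → use 5/16 in.

w = 5/16 in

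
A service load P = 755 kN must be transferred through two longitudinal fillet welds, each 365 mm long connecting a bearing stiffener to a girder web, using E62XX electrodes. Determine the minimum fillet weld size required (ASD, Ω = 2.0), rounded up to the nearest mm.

w = 8 mm

E62XX → F_EXX = 620 MPa.
Total weld length L = 730 mm.
Required throat t_e = P × Ω / (0.6 F_EXX × L) = 755 × 2.0 / (0.6 × 620 × 730 × 10⁻³) = 5.56 mm.
Required leg w = t_e / 0.707 = 7.865 mm → use 8 mm.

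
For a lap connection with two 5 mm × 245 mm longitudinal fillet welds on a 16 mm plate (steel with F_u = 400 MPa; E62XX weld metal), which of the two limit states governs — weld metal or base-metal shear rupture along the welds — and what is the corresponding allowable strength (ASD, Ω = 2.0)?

R_n/Ω ≈ 322 kN (weld metal governs)

E62XX → F_EXX = 620 MPa.
t_e = 0.707 × 5 = 3.535 mm; L = 490 mm.
Weld metal: R_n/Ω = (1/2.0) × 0.6 × 620 × 3.535 × 490 × 10⁻³ = 322.2 kN.
Base metal (shear rupture): R_n/Ω = (1/2.0) × 0.6 × 400 × 16 × 490 × 10⁻³ = 940.8 kN.
Governing: weld metal.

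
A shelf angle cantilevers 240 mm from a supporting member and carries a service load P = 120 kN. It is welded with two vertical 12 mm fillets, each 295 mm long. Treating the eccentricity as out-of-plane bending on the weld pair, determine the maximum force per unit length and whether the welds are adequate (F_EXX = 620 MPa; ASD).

L_w = 2 × 295 = 590 mm; section modulus (unit throat) S = 2 × L²/6 = 29010 mm².
Direct shear f_v = P/L_w = 120×10³/590 = 203.4 N/mm.
Moment M = P × e = 120×10³ × 240 = 28800000 N·mm; bending f_b = M/S = 992.8 N/mm.
f_max = √(f_v² + f_b²) = √(203.4² + 992.8²) = 1013 N/mm.
r_n/Ω = (1/2.0) × 0.6 × 620 × (0.707 × 12) = 1578 N/mm → adequate.

f_max ≈ 1010 N/mm; adequate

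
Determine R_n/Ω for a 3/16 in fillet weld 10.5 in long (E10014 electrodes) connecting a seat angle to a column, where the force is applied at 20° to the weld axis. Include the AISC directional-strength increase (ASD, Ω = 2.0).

E100XX → F_EXX = 100 ksi.
t_e = 0.707 × 0.1875 = 0.1326 in; A_we = 0.1326 × 10.5 = 1.392 in².
Directional factor: 1.0 + 0.5 sin^1.5(20°) = 1.1.
F_nw = 0.6 × 100 × 1.1 = 66 ksi.
R_n/Ω = (66 × 1.392) / 2.0 = 45.93 kips.

R_n/Ω ≈ 45.9 kips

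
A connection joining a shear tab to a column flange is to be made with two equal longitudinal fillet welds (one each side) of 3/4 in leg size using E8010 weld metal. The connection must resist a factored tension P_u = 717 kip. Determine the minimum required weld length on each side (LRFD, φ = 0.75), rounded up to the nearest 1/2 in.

L = 19 in on each side

E80XX → F_EXX = 80 ksi.
Throat t_e = 0.707 × 0.75 = 0.5302 in.
φr_n = 0.75 × 0.6 × 80 × 0.5302 = 19.09 kip/in.
L_req = P_u / φr_n = 717 / 19.09 = 37.56 in total.
Per side: 37.56 / 2 = 18.78 in.
Round up → use L = 19 in on each side.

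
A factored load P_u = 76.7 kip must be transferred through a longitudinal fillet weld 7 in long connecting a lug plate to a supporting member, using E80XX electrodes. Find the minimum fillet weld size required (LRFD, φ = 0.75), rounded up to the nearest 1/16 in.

E80XX → F_EXX = 80 ksi.
Total weld length L = 7 in.
Required throat t_e = P_u / (φ × 0.6 F_EXX × L) = 76.7 / (0.75 × 0.6 × 80 × 7) = 0.3044 in.
Required leg w = t_e / 0.707 = 0.4305 in → use 7/16 in.

w = 7/16 in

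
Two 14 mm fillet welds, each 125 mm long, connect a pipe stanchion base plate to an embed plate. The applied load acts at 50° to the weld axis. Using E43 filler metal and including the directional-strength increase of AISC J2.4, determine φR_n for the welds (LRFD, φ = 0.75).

E43XX → F_EXX = 430 MPa.
t_e = 0.707 × 14 = 9.898 mm; A_we = 9.898 × 250 = 2474 mm².
Directional factor: 1.0 + 0.5 sin^1.5(50°) = 1.335.
F_nw = 0.6 × 430 × 1.335 = 344.5 MPa.
φR_n = 0.75 × 344.5 × 2474 × 10⁻³ = 639.3 kN.

φR_n ≈ 639 kN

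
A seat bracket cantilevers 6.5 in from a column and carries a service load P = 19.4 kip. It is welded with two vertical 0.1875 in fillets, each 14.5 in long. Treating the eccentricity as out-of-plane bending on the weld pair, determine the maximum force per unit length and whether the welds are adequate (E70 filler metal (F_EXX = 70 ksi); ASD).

f_max ≈ 1.92 kip/in; adequate

L_w = 2 × 14.5 = 29 in; section modulus (unit throat) S = 2 × L²/6 = 70.08 in².
Direct shear f_v = P/L_w = 19.4/29 = 0.669 kip/in.
Moment M = P × e = 19.4 × 6.5 = 126.1 kip·in; bending f_b = M/S = 1.799 kip/in.
f_max = √(f_v² + f_b²) = √(0.669² + 1.799²) = 1.92 kip/in.
r_n/Ω = (1/2.0) × 0.6 × 70 × (0.707 × 0.1875) = 2.784 kip/in → adequate.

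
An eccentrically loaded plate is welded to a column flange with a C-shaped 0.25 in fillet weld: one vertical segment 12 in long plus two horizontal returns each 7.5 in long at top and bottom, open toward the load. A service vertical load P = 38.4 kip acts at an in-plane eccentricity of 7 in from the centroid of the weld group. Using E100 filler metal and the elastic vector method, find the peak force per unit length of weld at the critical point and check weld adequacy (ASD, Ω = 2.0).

f_max ≈ 3.67 kip/in; adequate

E100XX → F_EXX = 100 ksi.
Total weld length L_w = 27 in. Treat welds as unit-width lines.
Centroid: x̄ = 2×7.5×3.75 / 27 = 2.083 in from the vertical weld.
Polar moment about centroid: J = I_x + I_y = [12³/12 + 2×7.5×6²] + [12×2.083² + 2(7.5³/12 + 7.5×1.667²)] = 848.1 in³.
Direct shear f_v = P/L_w = 38.4 / 27 = 1.422 kip/in (vertical).
Torsion M = P·e = 38.4 × 7 = 268.8 kip·in.
Critical point at (x, y) = (5.417, 6) from centroid. f_tx = M·y/J = 1.902 kip/in; f_ty = M·x/J = 1.717 kip/in.
Resultant f_max = √[f_tx² + (f_v + f_ty)²] = √[1.902² + (1.422 + 1.717)²] = 3.67 kip/in.
Capacity per unit length: r_n/Ω = (1/2.0) × 0.6 × 100 × (0.707 × 0.25) = 5.302 kip/in.
3.67 ≤ 5.302 → adequate.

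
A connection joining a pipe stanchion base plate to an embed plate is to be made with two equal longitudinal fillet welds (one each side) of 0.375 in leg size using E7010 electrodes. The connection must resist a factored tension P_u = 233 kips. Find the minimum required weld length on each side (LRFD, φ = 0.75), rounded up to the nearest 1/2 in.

E70XX → F_EXX = 70 ksi.
Throat t_e = 0.707 × 0.375 = 0.2651 in.
φr_n = 0.75 × 0.6 × 70 × 0.2651 = 8.351 kips/in.
L_req = P_u / φr_n = 233 / 8.351 = 27.9 in total.
Per side: 27.9 / 2 = 13.95 in.
Round up → use L = 14 in on each side.

L = 14 in on each side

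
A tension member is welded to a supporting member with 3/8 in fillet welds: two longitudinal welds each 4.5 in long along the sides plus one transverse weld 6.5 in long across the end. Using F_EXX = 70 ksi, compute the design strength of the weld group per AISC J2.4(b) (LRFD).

φR_n ≈ 145 kip

t_e = 0.707 × 0.375 = 0.2651 in.
R_nwl = 0.6 × 70 × 0.2651 × 9 = 100.2 kip (longitudinal, 2 welds).
R_nwt = 0.6 × 70 × 0.2651 × 6.5 = 72.38 kip (transverse, base value).
(i) R_nwl + R_nwt = 172.6 kip; (ii) 0.85 R_nwl + 1.5 R_nwt = 193.8 kip.
R_n = max = 193.8 kip [governs: (ii)]; φR_n = 145.3 kip.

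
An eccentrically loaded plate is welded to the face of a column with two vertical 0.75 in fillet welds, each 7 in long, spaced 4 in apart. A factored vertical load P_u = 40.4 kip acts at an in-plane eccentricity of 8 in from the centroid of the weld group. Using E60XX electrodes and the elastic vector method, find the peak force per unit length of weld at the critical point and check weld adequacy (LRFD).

f_max ≈ 13.2 kip/in; adequate

E60XX → F_EXX = 60 ksi.
Total weld length L_w = 14 in. Treat welds as unit-width lines.
Polar moment about centroid: J = 2[d³/12 + d(b/2)²] = 2[7³/12 + 7×2²] = 113.2 in³.
Direct shear f_v = P/L_w = 40.4 / 14 = 2.886 kip/in (vertical).
Torsion M = P·e = 40.4 × 8 = 323.2 kip·in.
Critical point at (x, y) = (2, 3.5) from centroid. f_tx = M·y/J = 9.996 kip/in; f_ty = M·x/J = 5.712 kip/in.
Resultant f_max = √[f_tx² + (f_v + f_ty)²] = √[9.996² + (2.886 + 5.712)²] = 13.18 kip/in.
Capacity per unit length: φr_n = 0.75 × 0.6 × 60 × (0.707 × 0.75) = 14.32 kip/in.
13.18 ≤ 14.32 → adequate.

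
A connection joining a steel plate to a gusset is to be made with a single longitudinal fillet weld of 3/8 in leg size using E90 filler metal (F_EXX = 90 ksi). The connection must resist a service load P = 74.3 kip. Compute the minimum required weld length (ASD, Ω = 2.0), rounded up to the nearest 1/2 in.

Throat t_e = 0.707 × 0.375 = 0.2651 in.
r_n/Ω = (0.6 × 90 × 0.2651) / 2.0 = 7.158 kip/in.
L_req = P / (r_n/Ω) = 74.3 / 7.158 = 10.38 in total.
Round up → use L = 10.5 in.

L = 10.5 in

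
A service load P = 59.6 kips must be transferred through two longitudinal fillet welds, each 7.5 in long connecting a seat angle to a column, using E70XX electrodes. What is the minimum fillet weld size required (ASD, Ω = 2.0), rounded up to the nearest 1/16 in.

w = 5/16 in

E70XX → F_EXX = 70 ksi.
Total weld length L = 15 in.
Required throat t_e = P × Ω / (0.6 F_EXX × L) = 59.6 × 2.0 / (0.6 × 70 × 15) = 0.1892 in.
Required leg w = t_e / 0.707 = 0.2676 in → use 5/16 in.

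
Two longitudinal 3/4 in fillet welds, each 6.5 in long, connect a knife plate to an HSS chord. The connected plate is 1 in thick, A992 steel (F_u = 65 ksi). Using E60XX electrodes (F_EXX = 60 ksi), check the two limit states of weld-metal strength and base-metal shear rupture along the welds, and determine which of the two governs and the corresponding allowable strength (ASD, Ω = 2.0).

R_n/Ω ≈ 124 kip (weld metal governs)

t_e = 0.707 × 0.75 = 0.5302 in; L = 13 in.
Weld metal: R_n/Ω = (1/2.0) × 0.6 × 60 × 0.5302 × 13 = 124.1 kip.
Base metal (shear rupture): R_n/Ω = (1/2.0) × 0.6 × 65 × 1 × 13 = 253.5 kip.
Governing: weld metal.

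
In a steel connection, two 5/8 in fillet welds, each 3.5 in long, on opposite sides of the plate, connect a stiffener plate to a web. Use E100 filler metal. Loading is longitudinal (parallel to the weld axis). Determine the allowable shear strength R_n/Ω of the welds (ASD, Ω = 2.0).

R_n/Ω ≈ 92.8 kips

E100XX → F_EXX = 100 ksi.
Effective throat t_e = 0.707 × 0.625 = 0.4419 in.
Total length L = 7 in; A_we = 0.4419 × 7 = 3.093 in².
F_nw = 0.6 F_EXX = 0.6 × 100 = 60 ksi.
R_n = 60 × 3.093 = 185.6 kips; R_n/Ω = 185.6/2.0 = 92.79 kips.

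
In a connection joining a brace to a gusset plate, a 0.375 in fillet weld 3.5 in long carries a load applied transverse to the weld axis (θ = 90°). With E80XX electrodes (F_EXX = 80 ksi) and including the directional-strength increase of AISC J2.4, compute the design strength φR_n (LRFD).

t_e = 0.707 × 0.375 = 0.2651 in; A_we = 0.2651 × 3.5 = 0.9279 in².
Directional factor: 1.0 + 0.5 sin^1.5(90°) = 1.5.
F_nw = 0.6 × 80 × 1.5 = 72 ksi.
φR_n = 0.75 × 72 × 0.9279 = 50.11 kip.

φR_n ≈ 50.1 kip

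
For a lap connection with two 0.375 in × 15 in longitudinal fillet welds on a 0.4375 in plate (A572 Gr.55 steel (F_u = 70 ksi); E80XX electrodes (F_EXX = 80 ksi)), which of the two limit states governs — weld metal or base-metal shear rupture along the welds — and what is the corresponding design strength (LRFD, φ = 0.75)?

φR_n ≈ 286 kip (weld metal governs)

t_e = 0.707 × 0.375 = 0.2651 in; L = 30 in.
Weld metal: φR_n = 0.75 × 0.6 × 80 × 0.2651 × 30 = 286.3 kip.
Base metal (shear rupture): φR_n = 0.75 × 0.6 × 70 × 0.4375 × 30 = 413.4 kip.
Governing: weld metal.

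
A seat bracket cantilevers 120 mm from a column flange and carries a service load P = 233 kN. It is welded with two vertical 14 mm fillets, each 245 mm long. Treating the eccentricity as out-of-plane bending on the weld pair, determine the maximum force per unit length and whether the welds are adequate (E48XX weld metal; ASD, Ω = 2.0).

f_max ≈ 1480 N/mm; NOT adequate

E48XX → F_EXX = 480 MPa.
L_w = 2 × 245 = 490 mm; section modulus (unit throat) S = 2 × L²/6 = 20010 mm².
Direct shear f_v = P/L_w = 233×10³/490 = 475.5 N/mm.
Moment M = P × e = 233×10³ × 120 = 27960000 N·mm; bending f_b = M/S = 1397 N/mm.
f_max = √(f_v² + f_b²) = √(475.5² + 1397²) = 1476 N/mm.
r_n/Ω = (1/2.0) × 0.6 × 480 × (0.707 × 14) = 1425 N/mm → NOT adequate.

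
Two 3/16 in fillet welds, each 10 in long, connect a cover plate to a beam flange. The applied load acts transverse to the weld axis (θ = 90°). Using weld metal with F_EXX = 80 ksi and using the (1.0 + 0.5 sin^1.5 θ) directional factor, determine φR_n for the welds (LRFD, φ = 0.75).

t_e = 0.707 × 0.1875 = 0.1326 in; A_we = 0.1326 × 20 = 2.651 in².
Directional factor: 1.0 + 0.5 sin^1.5(90°) = 1.5.
F_nw = 0.6 × 80 × 1.5 = 72 ksi.
φR_n = 0.75 × 72 × 2.651 = 143.2 kips.

φR_n ≈ 143 kips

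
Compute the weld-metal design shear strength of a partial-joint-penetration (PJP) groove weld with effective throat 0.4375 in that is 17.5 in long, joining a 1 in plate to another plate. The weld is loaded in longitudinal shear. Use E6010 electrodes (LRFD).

E60XX → F_EXX = 60 ksi.
Effective throat (given) t_e = 0.4375 in.
A_we = 0.4375 × 17.5 = 7.656 in².
F_nw = 0.6 F_EXX = 36 ksi.
φR_n = 0.75 × 36 × 7.656 = 206.7 kips.

φR_n ≈ 207 kips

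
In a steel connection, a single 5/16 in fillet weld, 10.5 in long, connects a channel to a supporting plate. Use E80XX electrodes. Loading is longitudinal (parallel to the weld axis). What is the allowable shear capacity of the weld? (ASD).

R_n/Ω ≈ 55.7 kip

E80XX → F_EXX = 80 ksi.
Effective throat t_e = 0.707 × 0.3125 = 0.2209 in.
Total length L = 10.5 in; A_we = 0.2209 × 10.5 = 2.32 in².
F_nw = 0.6 F_EXX = 0.6 × 80 = 48 ksi.
R_n = 48 × 2.32 = 111.4 kip; R_n/Ω = 111.4/2.0 = 55.68 kip.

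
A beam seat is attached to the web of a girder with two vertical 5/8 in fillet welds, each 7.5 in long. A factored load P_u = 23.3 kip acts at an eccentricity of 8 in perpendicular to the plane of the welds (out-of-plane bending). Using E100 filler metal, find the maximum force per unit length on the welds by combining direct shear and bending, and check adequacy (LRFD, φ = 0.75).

f_max ≈ 10.1 kip/in; adequate

E100XX → F_EXX = 100 ksi.
L_w = 2 × 7.5 = 15 in; section modulus (unit throat) S = 2 × L²/6 = 18.75 in².
Direct shear f_v = P/L_w = 23.3/15 = 1.553 kip/in.
Moment M = P × e = 23.3 × 8 = 186.4 kip·in; bending f_b = M/S = 9.941 kip/in.
f_max = √(f_v² + f_b²) = √(1.553² + 9.941²) = 10.06 kip/in.
φr_n = 0.75 × 0.6 × 100 × (0.707 × 0.625) = 19.88 kip/in → adequate.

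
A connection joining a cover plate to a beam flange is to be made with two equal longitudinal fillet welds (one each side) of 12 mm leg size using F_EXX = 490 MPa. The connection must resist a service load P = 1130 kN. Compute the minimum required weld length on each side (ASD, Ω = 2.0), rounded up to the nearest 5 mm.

L = 455 mm on each side

Throat t_e = 0.707 × 12 = 8.484 mm.
r_n/Ω = (0.6 × 490 × 8.484) / 2.0 = 1247 N/mm = 1.247 kN/mm.
L_req = P / (r_n/Ω) = 1130 / 1.247 = 906.1 mm total.
Per side: 906.1 / 2 = 453 mm.
Round up → use L = 455 mm on each side.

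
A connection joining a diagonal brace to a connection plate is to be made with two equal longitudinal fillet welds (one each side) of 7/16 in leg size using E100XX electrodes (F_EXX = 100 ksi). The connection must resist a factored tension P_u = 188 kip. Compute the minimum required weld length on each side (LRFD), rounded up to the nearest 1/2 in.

L = 7 in on each side

Throat t_e = 0.707 × 0.4375 = 0.3093 in.
φr_n = 0.75 × 0.6 × 100 × 0.3093 = 13.92 kip/in.
L_req = P_u / φr_n = 188 / 13.92 = 13.51 in total.
Per side: 13.51 / 2 = 6.753 in.
Round up → use L = 7 in on each side.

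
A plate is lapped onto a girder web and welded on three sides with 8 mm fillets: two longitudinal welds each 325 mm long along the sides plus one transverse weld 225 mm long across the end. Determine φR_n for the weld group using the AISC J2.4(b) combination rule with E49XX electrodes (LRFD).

E49XX → F_EXX = 490 MPa.
t_e = 0.707 × 8 = 5.656 mm.
R_nwl = 0.6 × 490 × 5.656 × 650 × 10⁻³ = 1081 kN (longitudinal, 2 welds).
R_nwt = 0.6 × 490 × 5.656 × 225 × 10⁻³ = 374.1 kN (transverse, base value).
(i) R_nwl + R_nwt = 1455 kN; (ii) 0.85 R_nwl + 1.5 R_nwt = 1480 kN.
R_n = max = 1480 kN [governs: (ii)]; φR_n = 1110 kN.

φR_n ≈ 1110 kN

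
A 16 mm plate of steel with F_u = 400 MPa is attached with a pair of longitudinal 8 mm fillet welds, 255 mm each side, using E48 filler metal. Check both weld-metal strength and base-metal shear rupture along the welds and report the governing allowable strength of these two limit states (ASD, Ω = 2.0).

R_n/Ω ≈ 415 kN (weld metal governs)

E48XX → F_EXX = 480 MPa.
t_e = 0.707 × 8 = 5.656 mm; L = 510 mm.
Weld metal: R_n/Ω = (1/2.0) × 0.6 × 480 × 5.656 × 510 × 10⁻³ = 415.4 kN.
Base metal (shear rupture): R_n/Ω = (1/2.0) × 0.6 × 400 × 16 × 510 × 10⁻³ = 979.2 kN.
Governing: weld metal.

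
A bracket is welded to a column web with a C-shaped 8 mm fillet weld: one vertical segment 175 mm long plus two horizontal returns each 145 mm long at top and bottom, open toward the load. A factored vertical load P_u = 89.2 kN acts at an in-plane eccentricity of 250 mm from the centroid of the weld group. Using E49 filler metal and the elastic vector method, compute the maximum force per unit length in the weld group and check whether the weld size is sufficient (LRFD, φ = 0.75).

E49XX → F_EXX = 490 MPa.
Total weld length L_w = 465 mm. Treat welds as unit-width lines.
Centroid: x̄ = 2×145×72.5 / 465 = 45.22 mm from the vertical weld.
Polar moment about centroid: J = I_x + I_y = [175³/12 + 2×145×87.5²] + [175×45.22² + 2(145³/12 + 145×27.28²)] = 3749000 mm³.
Direct shear f_v = P/L_w = 89.2×10³ / 465 = 191.8 N/mm (vertical).
Torsion M = P·e = 89.2×10³ × 250 = 22300000 N·mm.
Critical point at (x, y) = (99.78, 87.5) from centroid. f_tx = M·y/J = 520.5 N/mm; f_ty = M·x/J = 593.6 N/mm.
Resultant f_max = √[f_tx² + (f_v + f_ty)²] = √[520.5² + (191.8 + 593.6)²] = 942.2 N/mm.
Capacity per unit length: φr_n = 0.75 × 0.6 × 490 × (0.707 × 8) = 1247 N/mm.
942.2 ≤ 1247 → adequate.

f_max ≈ 942 N/mm; adequate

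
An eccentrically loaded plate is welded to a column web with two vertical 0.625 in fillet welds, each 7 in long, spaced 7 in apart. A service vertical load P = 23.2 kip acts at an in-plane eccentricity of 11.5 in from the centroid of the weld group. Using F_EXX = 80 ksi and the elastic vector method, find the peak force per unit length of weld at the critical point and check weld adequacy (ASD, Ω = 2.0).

Total weld length L_w = 14 in. Treat welds as unit-width lines.
Polar moment about centroid: J = 2[d³/12 + d(b/2)²] = 2[7³/12 + 7×3.5²] = 228.7 in³.
Direct shear f_v = P/L_w = 23.2 / 14 = 1.657 kip/in (vertical).
Torsion M = P·e = 23.2 × 11.5 = 266.8 kip·in.
Critical point at (x, y) = (3.5, 3.5) from centroid. f_tx = M·y/J = 4.084 kip/in; f_ty = M·x/J = 4.084 kip/in.
Resultant f_max = √[f_tx² + (f_v + f_ty)²] = √[4.084² + (1.657 + 4.084)²] = 7.045 kip/in.
Capacity per unit length: r_n/Ω = (1/2.0) × 0.6 × 80 × (0.707 × 0.625) = 10.6 kip/in.
7.045 ≤ 10.6 → adequate.

f_max ≈ 7.05 kip/in; adequate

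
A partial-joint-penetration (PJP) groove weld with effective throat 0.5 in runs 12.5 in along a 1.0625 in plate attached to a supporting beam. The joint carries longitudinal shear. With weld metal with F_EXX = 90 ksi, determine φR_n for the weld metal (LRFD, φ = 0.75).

φR_n ≈ 253 kips

Effective throat (given) t_e = 0.5 in.
A_we = 0.5 × 12.5 = 6.25 in².
F_nw = 0.6 F_EXX = 54 ksi.
φR_n = 0.75 × 54 × 6.25 = 253.1 kips.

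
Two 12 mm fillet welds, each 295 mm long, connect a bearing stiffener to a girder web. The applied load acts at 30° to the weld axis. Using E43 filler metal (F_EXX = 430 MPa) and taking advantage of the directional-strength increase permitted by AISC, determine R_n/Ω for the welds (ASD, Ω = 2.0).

R_n/Ω ≈ 760 kN

t_e = 0.707 × 12 = 8.484 mm; A_we = 8.484 × 590 = 5006 mm².
Directional factor: 1.0 + 0.5 sin^1.5(30°) = 1.177.
F_nw = 0.6 × 430 × 1.177 = 303.6 MPa.
R_n/Ω = (303.6 × 5006) / 2.0 × 10⁻³ = 759.9 kN.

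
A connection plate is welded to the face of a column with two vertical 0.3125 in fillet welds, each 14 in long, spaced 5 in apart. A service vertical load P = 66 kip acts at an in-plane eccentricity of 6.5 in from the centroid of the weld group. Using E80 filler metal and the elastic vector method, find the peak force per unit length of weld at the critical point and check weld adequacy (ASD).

E80XX → F_EXX = 80 ksi.
Total weld length L_w = 28 in. Treat welds as unit-width lines.
Polar moment about centroid: J = 2[d³/12 + d(b/2)²] = 2[14³/12 + 14×2.5²] = 632.3 in³.
Direct shear f_v = P/L_w = 66 / 28 = 2.357 kip/in (vertical).
Torsion M = P·e = 66 × 6.5 = 429 kip·in.
Critical point at (x, y) = (2.5, 7) from centroid. f_tx = M·y/J = 4.749 kip/in; f_ty = M·x/J = 1.696 kip/in.
Resultant f_max = √[f_tx² + (f_v + f_ty)²] = √[4.749² + (2.357 + 1.696)²] = 6.244 kip/in.
Capacity per unit length: r_n/Ω = (1/2.0) × 0.6 × 80 × (0.707 × 0.3125) = 5.302 kip/in.
6.244 > 5.302 → NOT adequate.

f_max ≈ 6.24 kip/in; NOT adequate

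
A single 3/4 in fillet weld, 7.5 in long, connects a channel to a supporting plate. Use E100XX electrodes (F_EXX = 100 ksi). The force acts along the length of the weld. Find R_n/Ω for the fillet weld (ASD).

Effective throat t_e = 0.707 × 0.75 = 0.5302 in.
Total length L = 7.5 in; A_we = 0.5302 × 7.5 = 3.977 in².
F_nw = 0.6 F_EXX = 0.6 × 100 = 60 ksi.
R_n = 60 × 3.977 = 238.6 kips; R_n/Ω = 238.6/2.0 = 119.3 kips.

R_n/Ω ≈ 119 kips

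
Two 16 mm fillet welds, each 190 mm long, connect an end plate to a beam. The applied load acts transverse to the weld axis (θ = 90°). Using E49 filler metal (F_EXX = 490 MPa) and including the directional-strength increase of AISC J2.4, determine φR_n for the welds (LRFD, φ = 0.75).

φR_n ≈ 1420 kN

t_e = 0.707 × 16 = 11.31 mm; A_we = 11.31 × 380 = 4299 mm².
Directional factor: 1.0 + 0.5 sin^1.5(90°) = 1.5.
F_nw = 0.6 × 490 × 1.5 = 441 MPa.
φR_n = 0.75 × 441 × 4299 × 10⁻³ = 1422 kN.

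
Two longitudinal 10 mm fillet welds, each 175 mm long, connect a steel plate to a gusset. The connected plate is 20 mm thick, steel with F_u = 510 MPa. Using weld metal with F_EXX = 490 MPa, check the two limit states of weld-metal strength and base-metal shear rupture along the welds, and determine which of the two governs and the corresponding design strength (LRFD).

t_e = 0.707 × 10 = 7.07 mm; L = 350 mm.
Weld metal: φR_n = 0.75 × 0.6 × 490 × 7.07 × 350 × 10⁻³ = 545.6 kN.
Base metal (shear rupture): φR_n = 0.75 × 0.6 × 510 × 20 × 350 × 10⁻³ = 1606 kN.
Governing: weld metal.

φR_n ≈ 546 kN (weld metal governs)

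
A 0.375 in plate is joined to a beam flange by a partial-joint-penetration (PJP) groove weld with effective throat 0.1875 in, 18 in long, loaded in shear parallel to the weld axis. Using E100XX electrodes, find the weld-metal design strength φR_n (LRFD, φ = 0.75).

φR_n ≈ 152 kips

E100XX → F_EXX = 100 ksi.
Effective throat (given) t_e = 0.1875 in.
A_we = 0.1875 × 18 = 3.375 in².
F_nw = 0.6 F_EXX = 60 ksi.
φR_n = 0.75 × 60 × 3.375 = 151.9 kips.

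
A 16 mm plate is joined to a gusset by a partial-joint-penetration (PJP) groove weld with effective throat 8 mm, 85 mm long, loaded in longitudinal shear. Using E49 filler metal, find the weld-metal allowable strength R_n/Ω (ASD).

E49XX → F_EXX = 490 MPa.
Effective throat (given) t_e = 8 mm.
A_we = 8 × 85 = 680 mm².
F_nw = 0.6 F_EXX = 294 MPa.
R_n/Ω = (294 × 680) / 2.0 × 10⁻³ = 99.96 kN.

R_n/Ω ≈ 100 kN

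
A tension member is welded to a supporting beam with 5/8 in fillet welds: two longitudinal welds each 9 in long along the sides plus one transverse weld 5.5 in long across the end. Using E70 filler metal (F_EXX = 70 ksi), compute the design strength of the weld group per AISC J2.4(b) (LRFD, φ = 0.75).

t_e = 0.707 × 0.625 = 0.4419 in.
R_nwl = 0.6 × 70 × 0.4419 × 18 = 334.1 kip (longitudinal, 2 welds).
R_nwt = 0.6 × 70 × 0.4419 × 5.5 = 102.1 kip (transverse, base value).
(i) R_nwl + R_nwt = 436.1 kip; (ii) 0.85 R_nwl + 1.5 R_nwt = 437.1 kip.
R_n = max = 437.1 kip [governs: (ii)]; φR_n = 327.8 kip.

φR_n ≈ 328 kip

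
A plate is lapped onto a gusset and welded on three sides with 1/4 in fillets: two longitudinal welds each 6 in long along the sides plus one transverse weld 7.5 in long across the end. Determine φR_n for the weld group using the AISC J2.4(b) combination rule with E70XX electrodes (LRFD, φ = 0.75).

φR_n ≈ 119 kips

E70XX → F_EXX = 70 ksi.
t_e = 0.707 × 0.25 = 0.1767 in.
R_nwl = 0.6 × 70 × 0.1767 × 12 = 89.08 kips (longitudinal, 2 welds).
R_nwt = 0.6 × 70 × 0.1767 × 7.5 = 55.68 kips (transverse, base value).
(i) R_nwl + R_nwt = 144.8 kips; (ii) 0.85 R_nwl + 1.5 R_nwt = 159.2 kips.
R_n = max = 159.2 kips [governs: (ii)]; φR_n = 119.4 kips.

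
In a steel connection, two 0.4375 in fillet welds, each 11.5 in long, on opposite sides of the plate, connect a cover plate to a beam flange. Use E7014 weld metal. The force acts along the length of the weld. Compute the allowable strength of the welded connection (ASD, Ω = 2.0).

R_n/Ω ≈ 149 kips

E70XX → F_EXX = 70 ksi.
Effective throat t_e = 0.707 × 0.4375 = 0.3093 in.
Total length L = 23 in; A_we = 0.3093 × 23 = 7.114 in².
F_nw = 0.6 F_EXX = 0.6 × 70 = 42 ksi.
R_n = 42 × 7.114 = 298.8 kips; R_n/Ω = 298.8/2.0 = 149.4 kips.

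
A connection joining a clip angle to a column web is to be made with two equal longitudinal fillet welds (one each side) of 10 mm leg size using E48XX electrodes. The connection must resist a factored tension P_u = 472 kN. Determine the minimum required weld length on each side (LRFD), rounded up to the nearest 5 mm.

E48XX → F_EXX = 480 MPa.
Throat t_e = 0.707 × 10 = 7.07 mm.
φr_n = 0.75 × 0.6 × 480 × 7.07 × 10⁻³ = 1.527 kN/mm.
L_req = P_u / φr_n = 472 / 1.527 = 309.1 mm total.
Per side: 309.1 / 2 = 154.5 mm.
Round up → use L = 155 mm on each side.

L = 155 mm on each side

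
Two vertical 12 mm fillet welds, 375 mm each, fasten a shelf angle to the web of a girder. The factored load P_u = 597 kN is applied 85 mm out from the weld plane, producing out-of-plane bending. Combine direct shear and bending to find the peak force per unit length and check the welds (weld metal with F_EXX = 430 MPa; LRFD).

L_w = 2 × 375 = 750 mm; section modulus (unit throat) S = 2 × L²/6 = 46880 mm².
Direct shear f_v = P/L_w = 597×10³/750 = 796 N/mm.
Moment M = P × e = 597×10³ × 85 = 50745000 N·mm; bending f_b = M/S = 1083 N/mm.
f_max = √(f_v² + f_b²) = √(796² + 1083²) = 1344 N/mm.
φr_n = 0.75 × 0.6 × 430 × (0.707 × 12) = 1642 N/mm → adequate.

f_max ≈ 1340 N/mm; adequate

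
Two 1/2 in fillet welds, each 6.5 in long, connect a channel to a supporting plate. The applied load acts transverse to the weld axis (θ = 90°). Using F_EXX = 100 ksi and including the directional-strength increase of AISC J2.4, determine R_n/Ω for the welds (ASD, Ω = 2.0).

t_e = 0.707 × 0.5 = 0.3535 in; A_we = 0.3535 × 13 = 4.595 in².
Directional factor: 1.0 + 0.5 sin^1.5(90°) = 1.5.
F_nw = 0.6 × 100 × 1.5 = 90 ksi.
R_n/Ω = (90 × 4.595) / 2.0 = 206.8 kip.

R_n/Ω ≈ 207 kip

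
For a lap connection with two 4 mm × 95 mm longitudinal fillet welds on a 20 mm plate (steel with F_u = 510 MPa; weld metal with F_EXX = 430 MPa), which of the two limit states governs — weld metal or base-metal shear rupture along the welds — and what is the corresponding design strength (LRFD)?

t_e = 0.707 × 4 = 2.828 mm; L = 190 mm.
Weld metal: φR_n = 0.75 × 0.6 × 430 × 2.828 × 190 × 10⁻³ = 104 kN.
Base metal (shear rupture): φR_n = 0.75 × 0.6 × 510 × 20 × 190 × 10⁻³ = 872.1 kN.
Governing: weld metal.

φR_n ≈ 104 kN (weld metal governs)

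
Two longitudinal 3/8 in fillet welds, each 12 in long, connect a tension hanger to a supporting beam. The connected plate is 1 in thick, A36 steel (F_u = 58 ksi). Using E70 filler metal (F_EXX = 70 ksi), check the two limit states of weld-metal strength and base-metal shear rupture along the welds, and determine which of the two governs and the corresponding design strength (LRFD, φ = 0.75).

φR_n ≈ 200 kip (weld metal governs)

t_e = 0.707 × 0.375 = 0.2651 in; L = 24 in.
Weld metal: φR_n = 0.75 × 0.6 × 70 × 0.2651 × 24 = 200.4 kip.
Base metal (shear rupture): φR_n = 0.75 × 0.6 × 58 × 1 × 24 = 626.4 kip.
Governing: weld metal.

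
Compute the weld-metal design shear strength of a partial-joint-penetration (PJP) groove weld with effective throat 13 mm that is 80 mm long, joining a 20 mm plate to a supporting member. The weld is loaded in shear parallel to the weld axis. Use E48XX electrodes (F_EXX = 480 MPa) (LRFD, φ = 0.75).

φR_n ≈ 225 kN

Effective throat (given) t_e = 13 mm.
A_we = 13 × 80 = 1040 mm².
F_nw = 0.6 F_EXX = 288 MPa.
φR_n = 0.75 × 288 × 1040 × 10⁻³ = 224.6 kN.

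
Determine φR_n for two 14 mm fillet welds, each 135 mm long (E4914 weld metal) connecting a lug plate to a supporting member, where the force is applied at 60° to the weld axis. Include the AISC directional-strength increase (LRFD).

φR_n ≈ 827 kN

E49XX → F_EXX = 490 MPa.
t_e = 0.707 × 14 = 9.898 mm; A_we = 9.898 × 270 = 2672 mm².
Directional factor: 1.0 + 0.5 sin^1.5(60°) = 1.403.
F_nw = 0.6 × 490 × 1.403 = 412.5 MPa.
φR_n = 0.75 × 412.5 × 2672 × 10⁻³ = 826.7 kN.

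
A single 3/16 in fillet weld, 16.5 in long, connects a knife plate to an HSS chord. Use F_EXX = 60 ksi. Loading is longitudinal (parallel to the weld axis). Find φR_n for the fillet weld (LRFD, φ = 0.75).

Effective throat t_e = 0.707 × 0.1875 = 0.1326 in.
Total length L = 16.5 in; A_we = 0.1326 × 16.5 = 2.187 in².
F_nw = 0.6 F_EXX = 0.6 × 60 = 36 ksi.
φR_n = 0.75 × 36 × 2.187 = 59.06 kip.

φR_n ≈ 59.1 kip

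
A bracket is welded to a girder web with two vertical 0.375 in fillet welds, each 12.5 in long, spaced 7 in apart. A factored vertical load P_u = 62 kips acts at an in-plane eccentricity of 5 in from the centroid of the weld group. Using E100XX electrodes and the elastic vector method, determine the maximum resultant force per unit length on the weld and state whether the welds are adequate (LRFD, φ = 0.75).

E100XX → F_EXX = 100 ksi.
Total weld length L_w = 25 in. Treat welds as unit-width lines.
Polar moment about centroid: J = 2[d³/12 + d(b/2)²] = 2[12.5³/12 + 12.5×3.5²] = 631.8 in³.
Direct shear f_v = P/L_w = 62 / 25 = 2.48 kip/in (vertical).
Torsion M = P·e = 62 × 5 = 310 kip·in.
Critical point at (x, y) = (3.5, 6.25) from centroid. f_tx = M·y/J = 3.067 kip/in; f_ty = M·x/J = 1.717 kip/in.
Resultant f_max = √[f_tx² + (f_v + f_ty)²] = √[3.067² + (2.48 + 1.717)²] = 5.198 kip/in.
Capacity per unit length: φr_n = 0.75 × 0.6 × 100 × (0.707 × 0.375) = 11.93 kip/in.
5.198 ≤ 11.93 → adequate.

f_max ≈ 5.2 kip/in; adequate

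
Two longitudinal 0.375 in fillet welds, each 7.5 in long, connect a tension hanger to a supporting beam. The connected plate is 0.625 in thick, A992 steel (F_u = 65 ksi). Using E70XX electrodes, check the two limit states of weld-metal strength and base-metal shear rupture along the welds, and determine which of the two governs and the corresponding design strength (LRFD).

E70XX → F_EXX = 70 ksi.
t_e = 0.707 × 0.375 = 0.2651 in; L = 15 in.
Weld metal: φR_n = 0.75 × 0.6 × 70 × 0.2651 × 15 = 125.3 kips.
Base metal (shear rupture): φR_n = 0.75 × 0.6 × 65 × 0.625 × 15 = 274.2 kips.
Governing: weld metal.

φR_n ≈ 125 kips (weld metal governs)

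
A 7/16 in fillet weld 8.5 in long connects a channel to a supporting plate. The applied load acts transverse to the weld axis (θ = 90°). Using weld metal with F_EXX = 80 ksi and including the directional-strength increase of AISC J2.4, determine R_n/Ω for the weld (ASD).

t_e = 0.707 × 0.4375 = 0.3093 in; A_we = 0.3093 × 8.5 = 2.629 in².
Directional factor: 1.0 + 0.5 sin^1.5(90°) = 1.5.
F_nw = 0.6 × 80 × 1.5 = 72 ksi.
R_n/Ω = (72 × 2.629) / 2.0 = 94.65 kips.

R_n/Ω ≈ 94.6 kips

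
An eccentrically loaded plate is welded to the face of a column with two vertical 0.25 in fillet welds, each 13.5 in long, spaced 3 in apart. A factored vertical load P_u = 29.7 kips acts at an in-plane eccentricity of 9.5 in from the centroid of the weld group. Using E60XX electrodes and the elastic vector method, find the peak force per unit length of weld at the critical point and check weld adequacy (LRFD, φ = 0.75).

E60XX → F_EXX = 60 ksi.
Total weld length L_w = 27 in. Treat welds as unit-width lines.
Polar moment about centroid: J = 2[d³/12 + d(b/2)²] = 2[13.5³/12 + 13.5×1.5²] = 470.8 in³.
Direct shear f_v = P/L_w = 29.7 / 27 = 1.1 kip/in (vertical).
Torsion M = P·e = 29.7 × 9.5 = 282.15 kip·in.
Critical point at (x, y) = (1.5, 6.75) from centroid. f_tx = M·y/J = 4.045 kip/in; f_ty = M·x/J = 0.8989 kip/in.
Resultant f_max = √[f_tx² + (f_v + f_ty)²] = √[4.045² + (1.1 + 0.8989)²] = 4.512 kip/in.
Capacity per unit length: φr_n = 0.75 × 0.6 × 60 × (0.707 × 0.25) = 4.772 kip/in.
4.512 ≤ 4.772 → adequate.

f_max ≈ 4.51 kip/in; adequate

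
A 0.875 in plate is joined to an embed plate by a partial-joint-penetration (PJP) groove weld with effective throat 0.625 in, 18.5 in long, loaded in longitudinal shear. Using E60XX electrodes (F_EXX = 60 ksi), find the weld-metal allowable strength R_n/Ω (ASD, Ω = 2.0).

R_n/Ω ≈ 208 kip

Effective throat (given) t_e = 0.625 in.
A_we = 0.625 × 18.5 = 11.56 in².
F_nw = 0.6 F_EXX = 36 ksi.
R_n/Ω = (36 × 11.56) / 2.0 = 208.1 kip.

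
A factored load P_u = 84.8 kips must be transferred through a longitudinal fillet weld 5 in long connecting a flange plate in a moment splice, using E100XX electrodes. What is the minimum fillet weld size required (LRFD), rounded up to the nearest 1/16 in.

E100XX → F_EXX = 100 ksi.
Total weld length L = 5 in.
Required throat t_e = P_u / (φ × 0.6 F_EXX × L) = 84.8 / (0.75 × 0.6 × 100 × 5) = 0.3769 in.
Required leg w = t_e / 0.707 = 0.5331 in → use 9/16 in.

w = 9/16 in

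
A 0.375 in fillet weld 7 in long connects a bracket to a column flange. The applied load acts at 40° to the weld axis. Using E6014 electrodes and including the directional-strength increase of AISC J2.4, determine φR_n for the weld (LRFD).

φR_n ≈ 63 kips

E60XX → F_EXX = 60 ksi.
t_e = 0.707 × 0.375 = 0.2651 in; A_we = 0.2651 × 7 = 1.856 in².
Directional factor: 1.0 + 0.5 sin^1.5(40°) = 1.258.
F_nw = 0.6 × 60 × 1.258 = 45.28 ksi.
φR_n = 0.75 × 45.28 × 1.856 = 63.02 kips.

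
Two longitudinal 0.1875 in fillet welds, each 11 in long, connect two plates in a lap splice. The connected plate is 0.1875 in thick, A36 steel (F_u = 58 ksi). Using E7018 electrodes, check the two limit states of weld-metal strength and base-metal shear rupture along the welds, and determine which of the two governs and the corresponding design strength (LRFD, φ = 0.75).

E70XX → F_EXX = 70 ksi.
t_e = 0.707 × 0.1875 = 0.1326 in; L = 22 in.
Weld metal: φR_n = 0.75 × 0.6 × 70 × 0.1326 × 22 = 91.87 kips.
Base metal (shear rupture): φR_n = 0.75 × 0.6 × 58 × 0.1875 × 22 = 107.7 kips.
Governing: weld metal.

φR_n ≈ 91.9 kips (weld metal governs)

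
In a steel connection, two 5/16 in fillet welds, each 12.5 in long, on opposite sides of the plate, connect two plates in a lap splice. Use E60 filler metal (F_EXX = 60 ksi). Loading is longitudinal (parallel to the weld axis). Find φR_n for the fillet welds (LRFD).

φR_n ≈ 149 kip

Effective throat t_e = 0.707 × 0.3125 = 0.2209 in.
Total length L = 25 in; A_we = 0.2209 × 25 = 5.523 in².
F_nw = 0.6 F_EXX = 0.6 × 60 = 36 ksi.
φR_n = 0.75 × 36 × 5.523 = 149.1 kip.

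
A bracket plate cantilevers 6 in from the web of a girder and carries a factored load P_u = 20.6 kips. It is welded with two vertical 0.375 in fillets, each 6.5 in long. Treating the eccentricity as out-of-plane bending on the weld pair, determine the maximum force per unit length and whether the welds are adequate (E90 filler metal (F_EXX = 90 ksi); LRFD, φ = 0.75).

f_max ≈ 8.92 kip/in; adequate

L_w = 2 × 6.5 = 13 in; section modulus (unit throat) S = 2 × L²/6 = 14.08 in².
Direct shear f_v = P/L_w = 20.6/13 = 1.585 kip/in.
Moment M = P × e = 20.6 × 6 = 123.6 kip·in; bending f_b = M/S = 8.776 kip/in.
f_max = √(f_v² + f_b²) = √(1.585² + 8.776²) = 8.918 kip/in.
φr_n = 0.75 × 0.6 × 90 × (0.707 × 0.375) = 10.74 kip/in → adequate.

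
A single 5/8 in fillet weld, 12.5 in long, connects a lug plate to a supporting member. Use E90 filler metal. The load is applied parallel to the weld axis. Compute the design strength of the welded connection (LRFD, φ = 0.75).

E90XX → F_EXX = 90 ksi.
Effective throat t_e = 0.707 × 0.625 = 0.4419 in.
Total length L = 12.5 in; A_we = 0.4419 × 12.5 = 5.523 in².
F_nw = 0.6 F_EXX = 0.6 × 90 = 54 ksi.
φR_n = 0.75 × 54 × 5.523 = 223.7 kip.

φR_n ≈ 224 kip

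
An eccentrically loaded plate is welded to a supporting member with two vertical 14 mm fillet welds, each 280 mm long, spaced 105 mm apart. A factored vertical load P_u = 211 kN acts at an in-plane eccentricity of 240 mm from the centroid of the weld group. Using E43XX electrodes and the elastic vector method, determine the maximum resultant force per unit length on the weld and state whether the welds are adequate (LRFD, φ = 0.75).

f_max ≈ 1630 N/mm; adequate

E43XX → F_EXX = 430 MPa.
Total weld length L_w = 560 mm. Treat welds as unit-width lines.
Polar moment about centroid: J = 2[d³/12 + d(b/2)²] = 2[280³/12 + 280×52.5²] = 5202000 mm³.
Direct shear f_v = P/L_w = 211×10³ / 560 = 376.8 N/mm (vertical).
Torsion M = P·e = 211×10³ × 240 = 50640000 N·mm.
Critical point at (x, y) = (52.5, 140) from centroid. f_tx = M·y/J = 1363 N/mm; f_ty = M·x/J = 511.1 N/mm.
Resultant f_max = √[f_tx² + (f_v + f_ty)²] = √[1363² + (376.8 + 511.1)²] = 1627 N/mm.
Capacity per unit length: φr_n = 0.75 × 0.6 × 430 × (0.707 × 14) = 1915 N/mm.
1627 ≤ 1915 → adequate.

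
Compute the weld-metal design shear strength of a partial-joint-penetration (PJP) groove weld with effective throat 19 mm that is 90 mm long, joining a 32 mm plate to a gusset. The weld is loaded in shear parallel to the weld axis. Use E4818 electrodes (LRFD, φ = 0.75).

E48XX → F_EXX = 480 MPa.
Effective throat (given) t_e = 19 mm.
A_we = 19 × 90 = 1710 mm².
F_nw = 0.6 F_EXX = 288 MPa.
φR_n = 0.75 × 288 × 1710 × 10⁻³ = 369.4 kN.

φR_n ≈ 369 kN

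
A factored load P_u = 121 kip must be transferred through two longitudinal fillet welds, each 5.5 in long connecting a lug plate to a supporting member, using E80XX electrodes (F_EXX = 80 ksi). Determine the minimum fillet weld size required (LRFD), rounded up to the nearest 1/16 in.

w = 7/16 in

Total weld length L = 11 in.
Required throat t_e = P_u / (φ × 0.6 F_EXX × L) = 121 / (0.75 × 0.6 × 80 × 11) = 0.3056 in.
Required leg w = t_e / 0.707 = 0.4322 in → use 7/16 in.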